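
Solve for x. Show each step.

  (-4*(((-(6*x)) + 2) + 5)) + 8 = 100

Step 1. [(-4*(((-(6*x)) + 2) + 5)) + 8 = 100] subtract 8: x sits inside (… + 8). So sub: -4*(((-(6*x)) + 2) + 5) = 92.
Step 2. [-4*(((-(6*x)) + 2) + 5) = 92] -4·(inner) — divide through by -4 ⇒ div: ((-(6*x)) + 2) + 5 = -23.
Step 3. [((-(6*x)) + 2) + 5 = -23] 5 comes off first (subtract 5), so sub: (-(6*x)) + 2 = -28.
Step 4. [(-(6*x)) + 2 = -28] +2 is outermost — subtract 2 both sides ⇒ sub: -(6*x) = -30.
Step 5. [-(6*x) = -30] flip signs both sides ⇒ neg: 6*x = 30.
Step 6. [6*x = 30] 6·(inner) — divide through by 6 ⇒ div: x = 5.

Answer: x ∈ {5}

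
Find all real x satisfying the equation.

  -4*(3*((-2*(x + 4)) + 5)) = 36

Step 1. [-4*(3*((-2*(x + 4)) + 5)) = 36] divide by the outer -4 ⇒ div: 3*((-2*(x + 4)) + 5) = -9.
Step 2. [3*((-2*(x + 4)) + 5) = -9] LHS = 3·(…); ÷3 both sides, so div: (-2*(x + 4)) + 5 = -3.
Step 3. [(-2*(x + 4)) + 5 = -3] subtract 5: x sits inside (… + 5) ⇒ sub: -2*(x + 4) = -8.
Step 4. [-2*(x + 4) = -8] -2 out front; divide by -2. So div: x + 4 = 4.
Step 5. [x + 4 = 4] 4 comes off first (subtract 4) ⇒ sub: x = 0.

Answer: x ∈ {0}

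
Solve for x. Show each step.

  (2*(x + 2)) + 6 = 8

Step 1. [(2*(x + 2)) + 6 = 8] common factor 2 (LHS and 8) — divide through. So factor: (x + 2) + 3 = 4.
Step 2. [(x + 2) + 3 = 4] peel the +3: subtract 3 from each side ⇒ sub: x + 2 = 1.
Step 3. [x + 2 = 1] +2 is outermost — subtract 2 both sides, so sub: x = -1.

Answer: x ∈ {-1}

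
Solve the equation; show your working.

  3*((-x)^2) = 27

Step 1. [3*((-x)^2) = 27] LHS = 3·(…); ÷3 both sides ⇒ div: (-x)^2 = 9.
Step 2. [(-x)^2 = 9] LHS squared, RHS 9 ≥ 0: apply √ (±). So sqrt: -x = 3 or -3.
Step 3. [-x = 3 or -3] flip signs both sides, so neg: x = -3 or 3.

Answer: x ∈ {-3, 3}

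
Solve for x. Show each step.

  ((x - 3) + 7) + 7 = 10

Step 1. [((x - 3) + 7) + 7 = 10] +7 is outermost — subtract 7 both sides. So sub: (x - 3) + 7 = 3.
Step 2. [(x - 3) + 7 = 3] 7 comes off first (subtract 7). So sub: x - 3 = -4.
Step 3. [x - 3 = -4] peel the -3: add 3 from each side ⇒ sub: x = -1.

Answer: x ∈ {-1}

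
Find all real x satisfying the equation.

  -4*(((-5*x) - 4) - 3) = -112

Step 1. [-4*(((-5*x) - 4) - 3) = -112] -4 out front; divide by -4, so div: ((-5*x) - 4) - 3 = 28.
Step 2. [((-5*x) - 4) - 3 = 28] -3 is outermost — add 3 both sides. So sub: (-5*x) - 4 = 31.
Step 3. [(-5*x) - 4 = 31] -4 is outermost — add 4 both sides ⇒ sub: -5*x = 35.
Step 4. [-5*x = 35] -5 out front; divide by -5. So div: x = -7.

Answer: x ∈ {-7}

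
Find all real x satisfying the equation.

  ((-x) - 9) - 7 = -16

Step 1. [((-x) - 9) - 7 = -16] -7 is outermost — add 7 both sides, so sub: (-x) - 9 = -9.
Step 2. [(-x) - 9 = -9] add 9: x sits inside (… - 9). So sub: -x = 0.
Step 3. [-x = 0] leading − — multiply by −1. So neg: x = 0.

Answer: x ∈ {0}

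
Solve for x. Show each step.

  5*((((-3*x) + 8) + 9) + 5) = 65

Step 1. [5*((((-3*x) + 8) + 9) + 5) = 65] LHS = 5·(…); ÷5 both sides. So div: (((-3*x) + 8) + 9) + 5 = 13.
Step 2. [(((-3*x) + 8) + 9) + 5 = 13] subtract 5: x sits inside (… + 5), so sub: ((-3*x) + 8) + 9 = 8.
Step 3. [((-3*x) + 8) + 9 = 8] 9 comes off first (subtract 9) ⇒ sub: (-3*x) + 8 = -1.
Step 4. [(-3*x) + 8 = -1] +8 is outermost — subtract 8 both sides. So sub: -3*x = -9.
Step 5. [-3*x = -9] divide by the outer -3, so div: x = 3.

Answer: x ∈ {3}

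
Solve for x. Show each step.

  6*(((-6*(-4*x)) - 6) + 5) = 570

Step 1. [6*(((-6*(-4*x)) - 6) + 5) = 570] LHS = 6·(…); ÷6 both sides, so div: ((-6*(-4*x)) - 6) + 5 = 95.
Step 2. [((-6*(-4*x)) - 6) + 5 = 95] 5 comes off first (subtract 5) ⇒ sub: (-6*(-4*x)) - 6 = 90.
Step 3. [(-6*(-4*x)) - 6 = 90] add 6: x sits inside (… - 6). So sub: -6*(-4*x) = 96.
Step 4. [-6*(-4*x) = 96] divide by the outer -6 ⇒ div: -4*x = -16.
Step 5. [-4*x = -16] -4·(inner) — divide through by -4. So div: x = 4.

Answer: x ∈ {4}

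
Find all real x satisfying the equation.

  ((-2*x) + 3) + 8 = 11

Step 1. [((-2*x) + 3) + 8 = 11] subtract 8: x sits inside (… + 8). So sub: (-2*x) + 3 = 3.
Step 2. [(-2*x) + 3 = 3] +3 is outermost — subtract 3 both sides ⇒ sub: -2*x = 0.
Step 3. [-2*x = 0] -2 out front; divide by -2, so div: x = 0.

Answer: x ∈ {0}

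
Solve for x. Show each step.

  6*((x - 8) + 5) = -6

Step 1. [6*((x - 8) + 5) = -6] 6·(inner) — divide through by 6. So div: (x - 8) + 5 = -1.
Step 2. [(x - 8) + 5 = -1] +5 is outermost — subtract 5 both sides, so sub: x - 8 = -6.
Step 3. [x - 8 = -6] peel the -8: add 8 from each side ⇒ sub: x = 2.

Answer: x ∈ {2}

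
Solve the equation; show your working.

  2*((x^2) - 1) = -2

Step 1. [2*((x^2) - 1) = -2] 2 out front; divide by 2, so div: (x^2) - 1 = -1.
Step 2. [(x^2) - 1 = -1] 1 comes off first (add 1). So sub: x^2 = 0.
Step 3. [x^2 = 0] LHS squared, RHS 0 ≥ 0: apply √ (±) ⇒ sqrt: x = 0.

Answer: x ∈ {0}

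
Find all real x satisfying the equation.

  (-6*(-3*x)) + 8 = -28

Step 1. [(-6*(-3*x)) + 8 = -28] the outer +8 inverts by subtracting 8, so sub: -6*(-3*x) = -36.
Step 2. [-6*(-3*x) = -36] divide by the outer -6. So div: -3*x = 6.
Step 3. [-3*x = 6] divide by the outer -3. So div: x = -2.

Answer: x ∈ {-2}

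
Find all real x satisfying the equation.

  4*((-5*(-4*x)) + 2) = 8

Step 1. [4*((-5*(-4*x)) + 2) = 8] 4·(inner) — divide through by 4. So div: (-5*(-4*x)) + 2 = 2.
Step 2. [(-5*(-4*x)) + 2 = 2] peel the +2: subtract 2 from each side, so sub: -5*(-4*x) = 0.
Step 3. [-5*(-4*x) = 0] -5·(inner) — divide through by -5, so div: -4*x = 0.
Step 4. [-4*x = 0] -4 out front; divide by -4. So div: x = 0.

Answer: x ∈ {0}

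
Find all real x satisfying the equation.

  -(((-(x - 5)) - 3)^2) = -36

Step 1. [-(((-(x - 5)) - 3)^2) = -36] flip signs both sides ⇒ neg: ((-(x - 5)) - 3)^2 = 36.
Step 2. [((-(x - 5)) - 3)^2 = 36] √ both sides: 36 ≥ 0 gives two branches. So sqrt: (-(x - 5)) - 3 = 6 or -6.
Step 3. [(-(x - 5)) - 3 = 6 or -6] peel the -3: add 3 from each side. So sub: -(x - 5) = 9 or -3.
Step 4. [-(x - 5) = 9 or -3] LHS negated; negate both sides. So neg: x - 5 = -9 or 3.
Step 5. [x - 5 = -9 or 3] peel the -5: add 5 from each side. So sub: x = -4 or 8.

Answer: x ∈ {-4, 8}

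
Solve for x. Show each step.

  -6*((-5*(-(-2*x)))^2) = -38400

Step 1. [-6*((-5*(-(-2*x)))^2) = -38400] leading coefficient -6: divide by -6. So div: (-5*(-(-2*x)))^2 = 6400.
Step 2. [(-5*(-(-2*x)))^2 = 6400] 6400 ≥ 0, LHS is (·)² — take ±√. So sqrt: -5*(-(-2*x)) = 80 or -80.
Step 3. [-5*(-(-2*x)) = 80 or -80] -5·(inner) — divide through by -5 ⇒ div: -(-2*x) = -16 or 16.
Step 4. [-(-2*x) = -16 or 16] LHS negated; negate both sides, so neg: -2*x = 16 or -16.
Step 5. [-2*x = 16 or -16] divide by the outer -2 ⇒ div: x = -8 or 8.

Answer: x ∈ {-8, 8}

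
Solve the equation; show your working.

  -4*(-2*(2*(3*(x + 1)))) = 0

Step 1. [-4*(-2*(2*(3*(x + 1)))) = 0] -4·(inner) — divide through by -4. So div: -2*(2*(3*(x + 1))) = 0.
Step 2. [-2*(2*(3*(x + 1))) = 0] LHS = -2·(…); ÷-2 both sides, so div: 2*(3*(x + 1)) = 0.
Step 3. [2*(3*(x + 1)) = 0] 2 out front; divide by 2, so div: 3*(x + 1) = 0.
Step 4. [3*(x + 1) = 0] 3 out front; divide by 3, so div: x + 1 = 0.
Step 5. [x + 1 = 0] peel the +1: subtract 1 from each side, so sub: x = -1.

Answer: x ∈ {-1}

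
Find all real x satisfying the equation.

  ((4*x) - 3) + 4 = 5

Step 1. [((4*x) - 3) + 4 = 5] 4 comes off first (subtract 4). So sub: (4*x) - 3 = 1.
Step 2. [(4*x) - 3 = 1] 3 comes off first (add 3). So sub: 4*x = 4.
Step 3. [4*x = 4] divide by the outer 4, so div: x = 1.

Answer: x ∈ {1}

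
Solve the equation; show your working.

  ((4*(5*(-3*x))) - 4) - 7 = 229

Step 1. [((4*(5*(-3*x))) - 4) - 7 = 229] peel the -7: add 7 from each side. So sub: (4*(5*(-3*x))) - 4 = 236.
Step 2. [(4*(5*(-3*x))) - 4 = 236] 4 comes off first (add 4) ⇒ sub: 4*(5*(-3*x)) = 240.
Step 3. [4*(5*(-3*x)) = 240] LHS = 4·(…); ÷4 both sides. So div: 5*(-3*x) = 60.
Step 4. [5*(-3*x) = 60] leading coefficient 5: divide by 5 ⇒ div: -3*x = 12.
Step 5. [-3*x = 12] divide by the outer -3 ⇒ div: x = -4.

Answer: x ∈ {-4}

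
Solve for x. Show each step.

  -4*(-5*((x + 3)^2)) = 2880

Step 1. [-4*(-5*((x + 3)^2)) = 2880] -4 out front; divide by -4. So div: -5*((x + 3)^2) = -720.
Step 2. [-5*((x + 3)^2) = -720] LHS = -5·(…); ÷-5 both sides, so div: (x + 3)^2 = 144.
Step 3. [(x + 3)^2 = 144] LHS squared, RHS 144 ≥ 0: apply √ (±), so sqrt: x + 3 = 12 or -12.
Step 4. [x + 3 = 12 or -12] +3 is outermost — subtract 3 both sides, so sub: x = 9 or -15.

Answer: x ∈ {-15, 9}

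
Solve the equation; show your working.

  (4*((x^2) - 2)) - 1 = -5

Step 1. [(4*((x^2) - 2)) - 1 = -5] -1 is outermost — add 1 both sides, so sub: 4*((x^2) - 2) = -4.
Step 2. [4*((x^2) - 2) = -4] 4 out front; divide by 4, so div: (x^2) - 2 = -1.
Step 3. [(x^2) - 2 = -1] 2 comes off first (add 2). So sub: x^2 = 1.
Step 4. [x^2 = 1] √ both sides: 1 ≥ 0 gives two branches. So sqrt: x = 1 or -1.

Answer: x ∈ {-1, 1}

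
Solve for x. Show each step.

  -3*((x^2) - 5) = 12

Step 1. [-3*((x^2) - 5) = 12] leading coefficient -3: divide by -3, so div: (x^2) - 5 = -4.
Step 2. [(x^2) - 5 = -4] peel the -5: add 5 from each side. So sub: x^2 = 1.
Step 3. [x^2 = 1] √ both sides: 1 ≥ 0 gives two branches. So sqrt: x = 1 or -1.

Answer: x ∈ {-1, 1}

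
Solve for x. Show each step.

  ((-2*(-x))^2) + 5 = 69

Step 1. [((-2*(-x))^2) + 5 = 69] subtract 5: x sits inside (… + 5) ⇒ sub: (-2*(-x))^2 = 64.
Step 2. [(-2*(-x))^2 = 64] √ both sides: 64 ≥ 0 gives two branches, so sqrt: -2*(-x) = 8 or -8.
Step 3. [-2*(-x) = 8 or -8] -2 out front; divide by -2 ⇒ div: -x = -4 or 4.
Step 4. [-x = -4 or 4] LHS negated; negate both sides, so neg: x = 4 or -4.

Answer: x ∈ {-4, 4}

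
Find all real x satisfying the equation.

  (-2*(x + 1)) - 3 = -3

Step 1. [(-2*(x + 1)) - 3 = -3] the outer -3 inverts by adding 3 ⇒ sub: -2*(x + 1) = 0.
Step 2. [-2*(x + 1) = 0] leading coefficient -2: divide by -2. So div: x + 1 = 0.
Step 3. [x + 1 = 0] peel the +1: subtract 1 from each side ⇒ sub: x = -1.

Answer: x ∈ {-1}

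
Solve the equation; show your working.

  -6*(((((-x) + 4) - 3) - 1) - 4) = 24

Step 1. [-6*(((((-x) + 4) - 3) - 1) - 4) = 24] -6 out front; divide by -6 ⇒ div: ((((-x) + 4) - 3) - 1) - 4 = -4.
Step 2. [((((-x) + 4) - 3) - 1) - 4 = -4] the outer -4 inverts by adding 4 ⇒ sub: (((-x) + 4) - 3) - 1 = 0.
Step 3. [(((-x) + 4) - 3) - 1 = 0] 1 comes off first (add 1). So sub: ((-x) + 4) - 3 = 1.
Step 4. [((-x) + 4) - 3 = 1] add 3: x sits inside (… - 3) ⇒ sub: (-x) + 4 = 4.
Step 5. [(-x) + 4 = 4] the outer +4 inverts by subtracting 4 ⇒ sub: -x = 0.
Step 6. [-x = 0] leading − — multiply by −1, so neg: x = 0.

Answer: x ∈ {0}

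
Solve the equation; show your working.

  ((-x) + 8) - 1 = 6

Step 1. [((-x) + 8) - 1 = 6] 1 comes off first (add 1) ⇒ sub: (-x) + 8 = 7.
Step 2. [(-x) + 8 = 7] subtract 8: x sits inside (… + 8), so sub: -x = -1.
Step 3. [-x = -1] flip signs both sides ⇒ neg: x = 1.

Answer: x ∈ {1}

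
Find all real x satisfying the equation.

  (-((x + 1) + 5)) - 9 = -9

Step 1. [(-((x + 1) + 5)) - 9 = -9] add 9: x sits inside (… - 9). So sub: -((x + 1) + 5) = 0.
Step 2. [-((x + 1) + 5) = 0] flip signs both sides ⇒ neg: (x + 1) + 5 = 0.
Step 3. [(x + 1) + 5 = 0] 5 comes off first (subtract 5). So sub: x + 1 = -5.
Step 4. [x + 1 = -5] the outer +1 inverts by subtracting 1, so sub: x = -6.

Answer: x ∈ {-6}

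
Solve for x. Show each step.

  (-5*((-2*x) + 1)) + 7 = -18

Step 1. [(-5*((-2*x) + 1)) + 7 = -18] 7 comes off first (subtract 7). So sub: -5*((-2*x) + 1) = -25.
Step 2. [-5*((-2*x) + 1) = -25] LHS = -5·(…); ÷-5 both sides, so div: (-2*x) + 1 = 5.
Step 3. [(-2*x) + 1 = 5] the outer +1 inverts by subtracting 1. So sub: -2*x = 4.
Step 4. [-2*x = 4] -2·(inner) — divide through by -2. So div: x = -2.

Answer: x ∈ {-2}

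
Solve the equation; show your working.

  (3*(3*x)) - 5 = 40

Step 1. [(3*(3*x)) - 5 = 40] add 5: x sits inside (… - 5), so sub: 3*(3*x) = 45.
Step 2. [3*(3*x) = 45] 3 out front; divide by 3. So div: 3*x = 15.
Step 3. [3*x = 15] leading coefficient 3: divide by 3, so div: x = 5.

Answer: x ∈ {5}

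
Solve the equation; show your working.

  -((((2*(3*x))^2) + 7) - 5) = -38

Step 1. [-((((2*(3*x))^2) + 7) - 5) = -38] LHS negated; negate both sides. So neg: (((2*(3*x))^2) + 7) - 5 = 38.
Step 2. [(((2*(3*x))^2) + 7) - 5 = 38] peel the -5: add 5 from each side ⇒ sub: ((2*(3*x))^2) + 7 = 43.
Step 3. [((2*(3*x))^2) + 7 = 43] 7 comes off first (subtract 7) ⇒ sub: (2*(3*x))^2 = 36.
Step 4. [(2*(3*x))^2 = 36] LHS squared, RHS 36 ≥ 0: apply √ (±), so sqrt: 2*(3*x) = 6 or -6.
Step 5. [2*(3*x) = 6 or -6] 2·(inner) — divide through by 2. So div: 3*x = 3 or -3.
Step 6. [3*x = 3 or -3] 3 out front; divide by 3 ⇒ div: x = 1 or -1.

Answer: x ∈ {-1, 1}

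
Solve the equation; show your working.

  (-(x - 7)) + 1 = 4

Step 1. [(-(x - 7)) + 1 = 4] subtract 1: x sits inside (… + 1), so sub: -(x - 7) = 3.
Step 2. [-(x - 7) = 3] leading − — multiply by −1 ⇒ neg: x - 7 = -3.
Step 3. [x - 7 = -3] peel the -7: add 7 from each side ⇒ sub: x = 4.

Answer: x ∈ {4}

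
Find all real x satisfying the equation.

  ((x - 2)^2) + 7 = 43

Step 1. [((x - 2)^2) + 7 = 43] peel the +7: subtract 7 from each side. So sub: (x - 2)^2 = 36.
Step 2. [(x - 2)^2 = 36] LHS squared, RHS 36 ≥ 0: apply √ (±), so sqrt: x - 2 = 6 or -6.
Step 3. [x - 2 = 6 or -6] -2 is outermost — add 2 both sides ⇒ sub: x = 8 or -4.

Answer: x ∈ {-4, 8}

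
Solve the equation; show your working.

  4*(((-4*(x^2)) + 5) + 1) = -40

Step 1. [4*(((-4*(x^2)) + 5) + 1) = -40] 4·(inner) — divide through by 4 ⇒ div: ((-4*(x^2)) + 5) + 1 = -10.
Step 2. [((-4*(x^2)) + 5) + 1 = -10] subtract 1: x sits inside (… + 1) ⇒ sub: (-4*(x^2)) + 5 = -11.
Step 3. [(-4*(x^2)) + 5 = -11] 5 comes off first (subtract 5). So sub: -4*(x^2) = -16.
Step 4. [-4*(x^2) = -16] -4 out front; divide by -4 ⇒ div: x^2 = 4.
Step 5. [x^2 = 4] √ both sides: 4 ≥ 0 gives two branches ⇒ sqrt: x = 2 or -2.

Answer: x ∈ {-2, 2}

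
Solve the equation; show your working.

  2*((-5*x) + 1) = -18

Step 1. [2*((-5*x) + 1) = -18] 2 out front; divide by 2 ⇒ div: (-5*x) + 1 = -9.
Step 2. [(-5*x) + 1 = -9] subtract 1: x sits inside (… + 1), so sub: -5*x = -10.
Step 3. [-5*x = -10] -5 out front; divide by -5 ⇒ div: x = 2.

Answer: x ∈ {2}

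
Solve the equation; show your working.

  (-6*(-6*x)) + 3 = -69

Step 1. [(-6*(-6*x)) + 3 = -69] subtract 3: x sits inside (… + 3), so sub: -6*(-6*x) = -72.
Step 2. [-6*(-6*x) = -72] leading coefficient -6: divide by -6, so div: -6*x = 12.
Step 3. [-6*x = 12] LHS = -6·(…); ÷-6 both sides. So div: x = -2.

Answer: x ∈ {-2}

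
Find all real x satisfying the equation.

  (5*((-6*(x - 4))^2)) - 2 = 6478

Step 1. [(5*((-6*(x - 4))^2)) - 2 = 6478] peel the -2: add 2 from each side. So sub: 5*((-6*(x - 4))^2) = 6480.
Step 2. [5*((-6*(x - 4))^2) = 6480] 5·(inner) — divide through by 5 ⇒ div: (-6*(x - 4))^2 = 1296.
Step 3. [(-6*(x - 4))^2 = 1296] 1296 ≥ 0, LHS is (·)² — take ±√ ⇒ sqrt: -6*(x - 4) = 36 or -36.
Step 4. [-6*(x - 4) = 36 or -36] LHS = -6·(…); ÷-6 both sides ⇒ div: x - 4 = -6 or 6.
Step 5. [x - 4 = -6 or 6] add 4: x sits inside (… - 4) ⇒ sub: x = -2 or 10.

Answer: x ∈ {-2, 10}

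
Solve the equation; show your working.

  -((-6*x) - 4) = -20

Step 1. [-((-6*x) - 4) = -20] LHS negated; negate both sides. So neg: (-6*x) - 4 = 20.
Step 2. [(-6*x) - 4 = 20] -4 is outermost — add 4 both sides, so sub: -6*x = 24.
Step 3. [-6*x = 24] -6 out front; divide by -6 ⇒ div: x = -4.

Answer: x ∈ {-4}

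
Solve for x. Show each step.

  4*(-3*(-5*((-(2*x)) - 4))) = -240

Step 1. [4*(-3*(-5*((-(2*x)) - 4))) = -240] divide by the outer 4. So div: -3*(-5*((-(2*x)) - 4)) = -60.
Step 2. [-3*(-5*((-(2*x)) - 4)) = -60] leading coefficient -3: divide by -3, so div: -5*((-(2*x)) - 4) = 20.
Step 3. [-5*((-(2*x)) - 4) = 20] divide by the outer -5. So div: (-(2*x)) - 4 = -4.
Step 4. [(-(2*x)) - 4 = -4] add 4: x sits inside (… - 4), so sub: -(2*x) = 0.
Step 5. [-(2*x) = 0] LHS negated; negate both sides, so neg: 2*x = 0.
Step 6. [2*x = 0] LHS = 2·(…); ÷2 both sides. So div: x = 0.

Answer: x ∈ {0}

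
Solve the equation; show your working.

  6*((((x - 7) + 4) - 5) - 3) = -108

Step 1. [6*((((x - 7) + 4) - 5) - 3) = -108] 6·(inner) — divide through by 6. So div: (((x - 7) + 4) - 5) - 3 = -18.
Step 2. [(((x - 7) + 4) - 5) - 3 = -18] the outer -3 inverts by adding 3, so sub: ((x - 7) + 4) - 5 = -15.
Step 3. [((x - 7) + 4) - 5 = -15] peel the -5: add 5 from each side, so sub: (x - 7) + 4 = -10.
Step 4. [(x - 7) + 4 = -10] 4 comes off first (subtract 4) ⇒ sub: x - 7 = -14.
Step 5. [x - 7 = -14] add 7: x sits inside (… - 7). So sub: x = -7.

Answer: x ∈ {-7}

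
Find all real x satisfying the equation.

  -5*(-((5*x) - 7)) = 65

Step 1. [-5*(-((5*x) - 7)) = 65] divide by the outer -5. So div: -((5*x) - 7) = -13.
Step 2. [-((5*x) - 7) = -13] leading − — multiply by −1, so neg: (5*x) - 7 = 13.
Step 3. [(5*x) - 7 = 13] add 7: x sits inside (… - 7) ⇒ sub: 5*x = 20.
Step 4. [5*x = 20] LHS = 5·(…); ÷5 both sides ⇒ div: x = 4.

Answer: x ∈ {4}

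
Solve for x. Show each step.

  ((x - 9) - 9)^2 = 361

Step 1. [((x - 9) - 9)^2 = 361] 361 ≥ 0, LHS is (·)² — take ±√, so sqrt: (x - 9) - 9 = 19 or -19.
Step 2. [(x - 9) - 9 = 19 or -19] the outer -9 inverts by adding 9, so sub: x - 9 = 28 or -10.
Step 3. [x - 9 = 28 or -10] peel the -9: add 9 from each side, so sub: x = 37 or -1.

Answer: x ∈ {-1, 37}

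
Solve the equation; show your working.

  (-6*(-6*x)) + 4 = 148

Step 1. [(-6*(-6*x)) + 4 = 148] subtract 4: x sits inside (… + 4) ⇒ sub: -6*(-6*x) = 144.
Step 2. [-6*(-6*x) = 144] LHS = -6·(…); ÷-6 both sides ⇒ div: -6*x = -24.
Step 3. [-6*x = -24] -6 out front; divide by -6. So div: x = 4.

Answer: x ∈ {4}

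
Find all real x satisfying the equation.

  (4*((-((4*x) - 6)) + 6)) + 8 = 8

Step 1. [(4*((-((4*x) - 6)) + 6)) + 8 = 8] common factor 4 (LHS and 8) — divide through, so factor: ((-((4*x) - 6)) + 6) + 2 = 2.
Step 2. [((-((4*x) - 6)) + 6) + 2 = 2] subtract 2: x sits inside (… + 2), so sub: (-((4*x) - 6)) + 6 = 0.
Step 3. [(-((4*x) - 6)) + 6 = 0] peel the +6: subtract 6 from each side. So sub: -((4*x) - 6) = -6.
Step 4. [-((4*x) - 6) = -6] leading − — multiply by −1 ⇒ neg: (4*x) - 6 = 6.
Step 5. [(4*x) - 6 = 6] the outer -6 inverts by adding 6 ⇒ sub: 4*x = 12.
Step 6. [4*x = 12] 4 out front; divide by 4, so div: x = 3.

Answer: x ∈ {3}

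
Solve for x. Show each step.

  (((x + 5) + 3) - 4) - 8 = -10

Step 1. [(((x + 5) + 3) - 4) - 8 = -10] add 8: x sits inside (… - 8), so sub: ((x + 5) + 3) - 4 = -2.
Step 2. [((x + 5) + 3) - 4 = -2] add 4: x sits inside (… - 4). So sub: (x + 5) + 3 = 2.
Step 3. [(x + 5) + 3 = 2] peel the +3: subtract 3 from each side. So sub: x + 5 = -1.
Step 4. [x + 5 = -1] +5 is outermost — subtract 5 both sides. So sub: x = -6.

Answer: x ∈ {-6}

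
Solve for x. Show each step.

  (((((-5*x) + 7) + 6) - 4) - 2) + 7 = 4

Step 1. [(((((-5*x) + 7) + 6) - 4) - 2) + 7 = 4] subtract 7: x sits inside (… + 7). So sub: ((((-5*x) + 7) + 6) - 4) - 2 = -3.
Step 2. [((((-5*x) + 7) + 6) - 4) - 2 = -3] 2 comes off first (add 2) ⇒ sub: (((-5*x) + 7) + 6) - 4 = -1.
Step 3. [(((-5*x) + 7) + 6) - 4 = -1] -4 is outermost — add 4 both sides ⇒ sub: ((-5*x) + 7) + 6 = 3.
Step 4. [((-5*x) + 7) + 6 = 3] the outer +6 inverts by subtracting 6, so sub: (-5*x) + 7 = -3.
Step 5. [(-5*x) + 7 = -3] 7 comes off first (subtract 7), so sub: -5*x = -10.
Step 6. [-5*x = -10] -5 out front; divide by -5. So div: x = 2.

Answer: x ∈ {2}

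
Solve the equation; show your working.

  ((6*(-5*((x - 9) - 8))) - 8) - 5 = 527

Step 1. [((6*(-5*((x - 9) - 8))) - 8) - 5 = 527] add 5: x sits inside (… - 5). So sub: (6*(-5*((x - 9) - 8))) - 8 = 532.
Step 2. [(6*(-5*((x - 9) - 8))) - 8 = 532] the outer -8 inverts by adding 8 ⇒ sub: 6*(-5*((x - 9) - 8)) = 540.
Step 3. [6*(-5*((x - 9) - 8)) = 540] 6 out front; divide by 6. So div: -5*((x - 9) - 8) = 90.
Step 4. [-5*((x - 9) - 8) = 90] divide by the outer -5 ⇒ div: (x - 9) - 8 = -18.
Step 5. [(x - 9) - 8 = -18] -8 is outermost — add 8 both sides ⇒ sub: x - 9 = -10.
Step 6. [x - 9 = -10] peel the -9: add 9 from each side, so sub: x = -1.

Answer: x ∈ {-1}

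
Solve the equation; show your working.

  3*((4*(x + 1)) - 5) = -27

Step 1. [3*((4*(x + 1)) - 5) = -27] leading coefficient 3: divide by 3, so div: (4*(x + 1)) - 5 = -9.
Step 2. [(4*(x + 1)) - 5 = -9] add 5: x sits inside (… - 5), so sub: 4*(x + 1) = -4.
Step 3. [4*(x + 1) = -4] 4 out front; divide by 4, so div: x + 1 = -1.
Step 4. [x + 1 = -1] +1 is outermost — subtract 1 both sides ⇒ sub: x = -2.

Answer: x ∈ {-2}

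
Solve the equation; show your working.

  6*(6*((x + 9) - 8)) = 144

Step 1. [6*(6*((x + 9) - 8)) = 144] LHS = 6·(…); ÷6 both sides ⇒ div: 6*((x + 9) - 8) = 24.
Step 2. [6*((x + 9) - 8) = 24] LHS = 6·(…); ÷6 both sides. So div: (x + 9) - 8 = 4.
Step 3. [(x + 9) - 8 = 4] the outer -8 inverts by adding 8, so sub: x + 9 = 12.
Step 4. [x + 9 = 12] the outer +9 inverts by subtracting 9 ⇒ sub: x = 3.

Answer: x ∈ {3}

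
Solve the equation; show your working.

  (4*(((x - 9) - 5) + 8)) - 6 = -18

Step 1. [(4*(((x - 9) - 5) + 8)) - 6 = -18] -6 is outermost — add 6 both sides. So sub: 4*(((x - 9) - 5) + 8) = -12.
Step 2. [4*(((x - 9) - 5) + 8) = -12] 4·(inner) — divide through by 4, so div: ((x - 9) - 5) + 8 = -3.
Step 3. [((x - 9) - 5) + 8 = -3] peel the +8: subtract 8 from each side, so sub: (x - 9) - 5 = -11.
Step 4. [(x - 9) - 5 = -11] 5 comes off first (add 5). So sub: x - 9 = -6.
Step 5. [x - 9 = -6] add 9: x sits inside (… - 9), so sub: x = 3.

Answer: x ∈ {3}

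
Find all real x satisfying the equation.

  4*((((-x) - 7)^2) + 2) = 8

Step 1. [4*((((-x) - 7)^2) + 2) = 8] LHS = 4·(…); ÷4 both sides. So div: (((-x) - 7)^2) + 2 = 2.
Step 2. [(((-x) - 7)^2) + 2 = 2] 2 comes off first (subtract 2) ⇒ sub: ((-x) - 7)^2 = 0.
Step 3. [((-x) - 7)^2 = 0] √ both sides: 0 ≥ 0 gives two branches. So sqrt: (-x) - 7 = 0.
Step 4. [(-x) - 7 = 0] peel the -7: add 7 from each side. So sub: -x = 7.
Step 5. [-x = 7] leading − — multiply by −1, so neg: x = -7.

Answer: x ∈ {-7}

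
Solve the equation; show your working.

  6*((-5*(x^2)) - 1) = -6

Step 1. [6*((-5*(x^2)) - 1) = -6] divide by the outer 6. So div: (-5*(x^2)) - 1 = -1.
Step 2. [(-5*(x^2)) - 1 = -1] peel the -1: add 1 from each side ⇒ sub: -5*(x^2) = 0.
Step 3. [-5*(x^2) = 0] LHS = -5·(…); ÷-5 both sides, so div: x^2 = 0.
Step 4. [x^2 = 0] LHS squared, RHS 0 ≥ 0: apply √ (±) ⇒ sqrt: x = 0.

Answer: x ∈ {0}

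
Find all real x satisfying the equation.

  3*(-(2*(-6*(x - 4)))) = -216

Step 1. [3*(-(2*(-6*(x - 4)))) = -216] LHS = 3·(…); ÷3 both sides. So div: -(2*(-6*(x - 4))) = -72.
Step 2. [-(2*(-6*(x - 4))) = -72] flip signs both sides. So neg: 2*(-6*(x - 4)) = 72.
Step 3. [2*(-6*(x - 4)) = 72] LHS = 2·(…); ÷2 both sides. So div: -6*(x - 4) = 36.
Step 4. [-6*(x - 4) = 36] leading coefficient -6: divide by -6 ⇒ div: x - 4 = -6.
Step 5. [x - 4 = -6] -4 is outermost — add 4 both sides, so sub: x = -2.

Answer: x ∈ {-2}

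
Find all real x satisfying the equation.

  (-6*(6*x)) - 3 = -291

Step 1. [(-6*(6*x)) - 3 = -291] peel the -3: add 3 from each side ⇒ sub: -6*(6*x) = -288.
Step 2. [-6*(6*x) = -288] -6 out front; divide by -6 ⇒ div: 6*x = 48.
Step 3. [6*x = 48] leading coefficient 6: divide by 6. So div: x = 8.

Answer: x ∈ {8}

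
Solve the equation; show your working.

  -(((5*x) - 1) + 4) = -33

Step 1. [-(((5*x) - 1) + 4) = -33] LHS negated; negate both sides, so neg: ((5*x) - 1) + 4 = 33.
Step 2. [((5*x) - 1) + 4 = 33] subtract 4: x sits inside (… + 4) ⇒ sub: (5*x) - 1 = 29.
Step 3. [(5*x) - 1 = 29] peel the -1: add 1 from each side, so sub: 5*x = 30.
Step 4. [5*x = 30] 5 out front; divide by 5. So div: x = 6.

Answer: x ∈ {6}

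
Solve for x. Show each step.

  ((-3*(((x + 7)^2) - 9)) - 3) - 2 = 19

Step 1. [((-3*(((x + 7)^2) - 9)) - 3) - 2 = 19] peel the -2: add 2 from each side, so sub: (-3*(((x + 7)^2) - 9)) - 3 = 21.
Step 2. [(-3*(((x + 7)^2) - 9)) - 3 = 21] -3 divides every term; factor it out, so factor: (((x + 7)^2) - 9) + 1 = -7.
Step 3. [(((x + 7)^2) - 9) + 1 = -7] the outer +1 inverts by subtracting 1, so sub: ((x + 7)^2) - 9 = -8.
Step 4. [((x + 7)^2) - 9 = -8] -9 is outermost — add 9 both sides, so sub: (x + 7)^2 = 1.
Step 5. [(x + 7)^2 = 1] √ both sides: 1 ≥ 0 gives two branches, so sqrt: x + 7 = 1 or -1.
Step 6. [x + 7 = 1 or -1] subtract 7: x sits inside (… + 7) ⇒ sub: x = -6 or -8.

Answer: x ∈ {-8, -6}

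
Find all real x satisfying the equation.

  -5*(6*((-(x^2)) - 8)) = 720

Step 1. [-5*(6*((-(x^2)) - 8)) = 720] -5·(inner) — divide through by -5 ⇒ div: 6*((-(x^2)) - 8) = -144.
Step 2. [6*((-(x^2)) - 8) = -144] leading coefficient 6: divide by 6 ⇒ div: (-(x^2)) - 8 = -24.
Step 3. [(-(x^2)) - 8 = -24] the outer -8 inverts by adding 8, so sub: -(x^2) = -16.
Step 4. [-(x^2) = -16] flip signs both sides. So neg: x^2 = 16.
Step 5. [x^2 = 16] √ both sides: 16 ≥ 0 gives two branches. So sqrt: x = 4 or -4.

Answer: x ∈ {-4, 4}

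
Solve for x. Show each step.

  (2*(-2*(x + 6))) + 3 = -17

Step 1. [(2*(-2*(x + 6))) + 3 = -17] +3 is outermost — subtract 3 both sides ⇒ sub: 2*(-2*(x + 6)) = -20.
Step 2. [2*(-2*(x + 6)) = -20] leading coefficient 2: divide by 2, so div: -2*(x + 6) = -10.
Step 3. [-2*(x + 6) = -10] -2·(inner) — divide through by -2. So div: x + 6 = 5.
Step 4. [x + 6 = 5] the outer +6 inverts by subtracting 6, so sub: x = -1.

Answer: x ∈ {-1}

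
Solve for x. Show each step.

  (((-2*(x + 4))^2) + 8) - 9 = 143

Step 1. [(((-2*(x + 4))^2) + 8) - 9 = 143] peel the -9: add 9 from each side ⇒ sub: ((-2*(x + 4))^2) + 8 = 152.
Step 2. [((-2*(x + 4))^2) + 8 = 152] peel the +8: subtract 8 from each side, so sub: (-2*(x + 4))^2 = 144.
Step 3. [(-2*(x + 4))^2 = 144] LHS squared, RHS 144 ≥ 0: apply √ (±). So sqrt: -2*(x + 4) = 12 or -12.
Step 4. [-2*(x + 4) = 12 or -12] leading coefficient -2: divide by -2 ⇒ div: x + 4 = -6 or 6.
Step 5. [x + 4 = -6 or 6] peel the +4: subtract 4 from each side ⇒ sub: x = -10 or 2.

Answer: x ∈ {-10, 2}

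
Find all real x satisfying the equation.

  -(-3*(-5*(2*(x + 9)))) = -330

Step 1. [-(-3*(-5*(2*(x + 9)))) = -330] LHS negated; negate both sides, so neg: -3*(-5*(2*(x + 9))) = 330.
Step 2. [-3*(-5*(2*(x + 9))) = 330] leading coefficient -3: divide by -3 ⇒ div: -5*(2*(x + 9)) = -110.
Step 3. [-5*(2*(x + 9)) = -110] -5·(inner) — divide through by -5. So div: 2*(x + 9) = 22.
Step 4. [2*(x + 9) = 22] LHS = 2·(…); ÷2 both sides. So div: x + 9 = 11.
Step 5. [x + 9 = 11] peel the +9: subtract 9 from each side ⇒ sub: x = 2.

Answer: x ∈ {2}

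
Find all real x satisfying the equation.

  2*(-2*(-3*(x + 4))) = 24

Step 1. [2*(-2*(-3*(x + 4))) = 24] leading coefficient 2: divide by 2 ⇒ div: -2*(-3*(x + 4)) = 12.
Step 2. [-2*(-3*(x + 4)) = 12] divide by the outer -2, so div: -3*(x + 4) = -6.
Step 3. [-3*(x + 4) = -6] LHS = -3·(…); ÷-3 both sides. So div: x + 4 = 2.
Step 4. [x + 4 = 2] 4 comes off first (subtract 4) ⇒ sub: x = -2.

Answer: x ∈ {-2}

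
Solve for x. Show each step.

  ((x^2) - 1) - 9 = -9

Step 1. [((x^2) - 1) - 9 = -9] the outer -9 inverts by adding 9, so sub: (x^2) - 1 = 0.
Step 2. [(x^2) - 1 = 0] 1 comes off first (add 1) ⇒ sub: x^2 = 1.
Step 3. [x^2 = 1] √ both sides: 1 ≥ 0 gives two branches ⇒ sqrt: x = 1 or -1.

Answer: x ∈ {-1, 1}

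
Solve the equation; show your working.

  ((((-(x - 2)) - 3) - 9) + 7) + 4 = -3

Step 1. [((((-(x - 2)) - 3) - 9) + 7) + 4 = -3] peel the +4: subtract 4 from each side ⇒ sub: (((-(x - 2)) - 3) - 9) + 7 = -7.
Step 2. [(((-(x - 2)) - 3) - 9) + 7 = -7] 7 comes off first (subtract 7). So sub: ((-(x - 2)) - 3) - 9 = -14.
Step 3. [((-(x - 2)) - 3) - 9 = -14] 9 comes off first (add 9). So sub: (-(x - 2)) - 3 = -5.
Step 4. [(-(x - 2)) - 3 = -5] 3 comes off first (add 3) ⇒ sub: -(x - 2) = -2.
Step 5. [-(x - 2) = -2] leading − — multiply by −1. So neg: x - 2 = 2.
Step 6. [x - 2 = 2] -2 is outermost — add 2 both sides ⇒ sub: x = 4.

Answer: x ∈ {4}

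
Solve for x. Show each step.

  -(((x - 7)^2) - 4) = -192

Step 1. [-(((x - 7)^2) - 4) = -192] leading − — multiply by −1 ⇒ neg: ((x - 7)^2) - 4 = 192.
Step 2. [((x - 7)^2) - 4 = 192] 4 comes off first (add 4), so sub: (x - 7)^2 = 196.
Step 3. [(x - 7)^2 = 196] 196 ≥ 0, LHS is (·)² — take ±√. So sqrt: x - 7 = 14 or -14.
Step 4. [x - 7 = 14 or -14] add 7: x sits inside (… - 7). So sub: x = 21 or -7.

Answer: x ∈ {-7, 21}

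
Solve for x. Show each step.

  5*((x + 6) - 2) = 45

Step 1. [5*((x + 6) - 2) = 45] 5·(inner) — divide through by 5 ⇒ div: (x + 6) - 2 = 9.
Step 2. [(x + 6) - 2 = 9] the outer -2 inverts by adding 2, so sub: x + 6 = 11.
Step 3. [x + 6 = 11] subtract 6: x sits inside (… + 6). So sub: x = 5.

Answer: x ∈ {5}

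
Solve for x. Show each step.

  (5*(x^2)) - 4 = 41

Step 1. [(5*(x^2)) - 4 = 41] add 4: x sits inside (… - 4) ⇒ sub: 5*(x^2) = 45.
Step 2. [5*(x^2) = 45] LHS = 5·(…); ÷5 both sides, so div: x^2 = 9.
Step 3. [x^2 = 9] LHS squared, RHS 9 ≥ 0: apply √ (±). So sqrt: x = 3 or -3.

Answer: x ∈ {-3, 3}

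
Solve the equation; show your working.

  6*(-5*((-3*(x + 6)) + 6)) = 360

Step 1. [6*(-5*((-3*(x + 6)) + 6)) = 360] divide by the outer 6, so div: -5*((-3*(x + 6)) + 6) = 60.
Step 2. [-5*((-3*(x + 6)) + 6) = 60] -5 out front; divide by -5 ⇒ div: (-3*(x + 6)) + 6 = -12.
Step 3. [(-3*(x + 6)) + 6 = -12] common factor -3 (LHS and -12) — divide through ⇒ factor: (x + 6) - 2 = 4.
Step 4. [(x + 6) - 2 = 4] add 2: x sits inside (… - 2) ⇒ sub: x + 6 = 6.
Step 5. [x + 6 = 6] subtract 6: x sits inside (… + 6) ⇒ sub: x = 0.

Answer: x ∈ {0}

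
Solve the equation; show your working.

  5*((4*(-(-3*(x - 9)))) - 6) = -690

Step 1. [5*((4*(-(-3*(x - 9)))) - 6) = -690] divide by the outer 5. So div: (4*(-(-3*(x - 9)))) - 6 = -138.
Step 2. [(4*(-(-3*(x - 9)))) - 6 = -138] peel the -6: add 6 from each side ⇒ sub: 4*(-(-3*(x - 9))) = -132.
Step 3. [4*(-(-3*(x - 9))) = -132] 4 out front; divide by 4 ⇒ div: -(-3*(x - 9)) = -33.
Step 4. [-(-3*(x - 9)) = -33] LHS negated; negate both sides. So neg: -3*(x - 9) = 33.
Step 5. [-3*(x - 9) = 33] divide by the outer -3, so div: x - 9 = -11.
Step 6. [x - 9 = -11] add 9: x sits inside (… - 9) ⇒ sub: x = -2.

Answer: x ∈ {-2}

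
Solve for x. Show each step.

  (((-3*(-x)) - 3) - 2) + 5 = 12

Step 1. [(((-3*(-x)) - 3) - 2) + 5 = 12] the outer +5 inverts by subtracting 5 ⇒ sub: ((-3*(-x)) - 3) - 2 = 7.
Step 2. [((-3*(-x)) - 3) - 2 = 7] 2 comes off first (add 2), so sub: (-3*(-x)) - 3 = 9.
Step 3. [(-3*(-x)) - 3 = 9] peel the -3: add 3 from each side, so sub: -3*(-x) = 12.
Step 4. [-3*(-x) = 12] divide by the outer -3 ⇒ div: -x = -4.
Step 5. [-x = -4] flip signs both sides. So neg: x = 4.

Answer: x ∈ {4}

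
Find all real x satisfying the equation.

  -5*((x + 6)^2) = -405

Step 1. [-5*((x + 6)^2) = -405] -5·(inner) — divide through by -5, so div: (x + 6)^2 = 81.
Step 2. [(x + 6)^2 = 81] LHS squared, RHS 81 ≥ 0: apply √ (±), so sqrt: x + 6 = 9 or -9.
Step 3. [x + 6 = 9 or -9] peel the +6: subtract 6 from each side, so sub: x = 3 or -15.

Answer: x ∈ {-15, 3}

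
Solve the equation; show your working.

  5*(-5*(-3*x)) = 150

Step 1. [5*(-5*(-3*x)) = 150] 5·(inner) — divide through by 5, so div: -5*(-3*x) = 30.
Step 2. [-5*(-3*x) = 30] divide by the outer -5, so div: -3*x = -6.
Step 3. [-3*x = -6] -3·(inner) — divide through by -3 ⇒ div: x = 2.

Answer: x ∈ {2}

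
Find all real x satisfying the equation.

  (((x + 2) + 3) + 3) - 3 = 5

Step 1. [(((x + 2) + 3) + 3) - 3 = 5] peel the -3: add 3 from each side. So sub: ((x + 2) + 3) + 3 = 8.
Step 2. [((x + 2) + 3) + 3 = 8] 3 comes off first (subtract 3) ⇒ sub: (x + 2) + 3 = 5.
Step 3. [(x + 2) + 3 = 5] peel the +3: subtract 3 from each side. So sub: x + 2 = 2.
Step 4. [x + 2 = 2] +2 is outermost — subtract 2 both sides. So sub: x = 0.

Answer: x ∈ {0}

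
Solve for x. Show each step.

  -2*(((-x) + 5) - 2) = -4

Step 1. [-2*(((-x) + 5) - 2) = -4] -2·(inner) — divide through by -2, so div: ((-x) + 5) - 2 = 2.
Step 2. [((-x) + 5) - 2 = 2] peel the -2: add 2 from each side, so sub: (-x) + 5 = 4.
Step 3. [(-x) + 5 = 4] 5 comes off first (subtract 5) ⇒ sub: -x = -1.
Step 4. [-x = -1] flip signs both sides. So neg: x = 1.

Answer: x ∈ {1}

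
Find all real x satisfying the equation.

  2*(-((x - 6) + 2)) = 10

Step 1. [2*(-((x - 6) + 2)) = 10] 2 out front; divide by 2. So div: -((x - 6) + 2) = 5.
Step 2. [-((x - 6) + 2) = 5] leading − — multiply by −1, so neg: (x - 6) + 2 = -5.
Step 3. [(x - 6) + 2 = -5] +2 is outermost — subtract 2 both sides ⇒ sub: x - 6 = -7.
Step 4. [x - 6 = -7] peel the -6: add 6 from each side, so sub: x = -1.

Answer: x ∈ {-1}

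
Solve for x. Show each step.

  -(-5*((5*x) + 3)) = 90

Step 1. [-(-5*((5*x) + 3)) = 90] leading − — multiply by −1 ⇒ neg: -5*((5*x) + 3) = -90.
Step 2. [-5*((5*x) + 3) = -90] -5 out front; divide by -5. So div: (5*x) + 3 = 18.
Step 3. [(5*x) + 3 = 18] the outer +3 inverts by subtracting 3, so sub: 5*x = 15.
Step 4. [5*x = 15] 5 out front; divide by 5 ⇒ div: x = 3.

Answer: x ∈ {3}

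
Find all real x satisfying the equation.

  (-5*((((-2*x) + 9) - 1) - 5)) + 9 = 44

Step 1. [(-5*((((-2*x) + 9) - 1) - 5)) + 9 = 44] the outer +9 inverts by subtracting 9. So sub: -5*((((-2*x) + 9) - 1) - 5) = 35.
Step 2. [-5*((((-2*x) + 9) - 1) - 5) = 35] leading coefficient -5: divide by -5 ⇒ div: (((-2*x) + 9) - 1) - 5 = -7.
Step 3. [(((-2*x) + 9) - 1) - 5 = -7] add 5: x sits inside (… - 5). So sub: ((-2*x) + 9) - 1 = -2.
Step 4. [((-2*x) + 9) - 1 = -2] the outer -1 inverts by adding 1. So sub: (-2*x) + 9 = -1.
Step 5. [(-2*x) + 9 = -1] subtract 9: x sits inside (… + 9). So sub: -2*x = -10.
Step 6. [-2*x = -10] -2 out front; divide by -2, so div: x = 5.

Answer: x ∈ {5}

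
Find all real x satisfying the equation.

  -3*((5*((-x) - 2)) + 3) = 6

Step 1. [-3*((5*((-x) - 2)) + 3) = 6] leading coefficient -3: divide by -3 ⇒ div: (5*((-x) - 2)) + 3 = -2.
Step 2. [(5*((-x) - 2)) + 3 = -2] the outer +3 inverts by subtracting 3. So sub: 5*((-x) - 2) = -5.
Step 3. [5*((-x) - 2) = -5] 5·(inner) — divide through by 5 ⇒ div: (-x) - 2 = -1.
Step 4. [(-x) - 2 = -1] peel the -2: add 2 from each side. So sub: -x = 1.
Step 5. [-x = 1] flip signs both sides, so neg: x = -1.

Answer: x ∈ {-1}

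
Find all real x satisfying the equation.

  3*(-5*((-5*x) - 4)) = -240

Step 1. [3*(-5*((-5*x) - 4)) = -240] LHS = 3·(…); ÷3 both sides. So div: -5*((-5*x) - 4) = -80.
Step 2. [-5*((-5*x) - 4) = -80] divide by the outer -5, so div: (-5*x) - 4 = 16.
Step 3. [(-5*x) - 4 = 16] add 4: x sits inside (… - 4). So sub: -5*x = 20.
Step 4. [-5*x = 20] divide by the outer -5, so div: x = -4.

Answer: x ∈ {-4}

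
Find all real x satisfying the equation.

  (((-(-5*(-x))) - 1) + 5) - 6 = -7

Step 1. [(((-(-5*(-x))) - 1) + 5) - 6 = -7] 6 comes off first (add 6), so sub: ((-(-5*(-x))) - 1) + 5 = -1.
Step 2. [((-(-5*(-x))) - 1) + 5 = -1] the outer +5 inverts by subtracting 5, so sub: (-(-5*(-x))) - 1 = -6.
Step 3. [(-(-5*(-x))) - 1 = -6] 1 comes off first (add 1), so sub: -(-5*(-x)) = -5.
Step 4. [-(-5*(-x)) = -5] flip signs both sides. So neg: -5*(-x) = 5.
Step 5. [-5*(-x) = 5] -5·(inner) — divide through by -5 ⇒ div: -x = -1.
Step 6. [-x = -1] flip signs both sides. So neg: x = 1.

Answer: x ∈ {1}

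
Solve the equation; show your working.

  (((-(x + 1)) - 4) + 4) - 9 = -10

Step 1. [(((-(x + 1)) - 4) + 4) - 9 = -10] the outer -9 inverts by adding 9. So sub: ((-(x + 1)) - 4) + 4 = -1.
Step 2. [((-(x + 1)) - 4) + 4 = -1] subtract 4: x sits inside (… + 4). So sub: (-(x + 1)) - 4 = -5.
Step 3. [(-(x + 1)) - 4 = -5] peel the -4: add 4 from each side. So sub: -(x + 1) = -1.
Step 4. [-(x + 1) = -1] LHS negated; negate both sides. So neg: x + 1 = 1.
Step 5. [x + 1 = 1] 1 comes off first (subtract 1) ⇒ sub: x = 0.

Answer: x ∈ {0}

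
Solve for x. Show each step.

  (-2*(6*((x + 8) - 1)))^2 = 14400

Step 1. [(-2*(6*((x + 8) - 1)))^2 = 14400] √ both sides: 14400 ≥ 0 gives two branches ⇒ sqrt: -2*(6*((x + 8) - 1)) = 120 or -120.
Step 2. [-2*(6*((x + 8) - 1)) = 120 or -120] LHS = -2·(…); ÷-2 both sides. So div: 6*((x + 8) - 1) = -60 or 60.
Step 3. [6*((x + 8) - 1) = -60 or 60] LHS = 6·(…); ÷6 both sides, so div: (x + 8) - 1 = -10 or 10.
Step 4. [(x + 8) - 1 = -10 or 10] peel the -1: add 1 from each side ⇒ sub: x + 8 = -9 or 11.
Step 5. [x + 8 = -9 or 11] 8 comes off first (subtract 8). So sub: x = -17 or 3.

Answer: x ∈ {-17, 3}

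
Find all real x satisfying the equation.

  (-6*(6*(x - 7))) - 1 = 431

Step 1. [(-6*(6*(x - 7))) - 1 = 431] add 1: x sits inside (… - 1). So sub: -6*(6*(x - 7)) = 432.
Step 2. [-6*(6*(x - 7)) = 432] -6 out front; divide by -6 ⇒ div: 6*(x - 7) = -72.
Step 3. [6*(x - 7) = -72] LHS = 6·(…); ÷6 both sides. So div: x - 7 = -12.
Step 4. [x - 7 = -12] the outer -7 inverts by adding 7. So sub: x = -5.

Answer: x ∈ {-5}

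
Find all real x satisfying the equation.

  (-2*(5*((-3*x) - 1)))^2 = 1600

Step 1. [(-2*(5*((-3*x) - 1)))^2 = 1600] 1600 ≥ 0, LHS is (·)² — take ±√, so sqrt: -2*(5*((-3*x) - 1)) = 40 or -40.
Step 2. [-2*(5*((-3*x) - 1)) = 40 or -40] divide by the outer -2, so div: 5*((-3*x) - 1) = -20 or 20.
Step 3. [5*((-3*x) - 1) = -20 or 20] 5·(inner) — divide through by 5, so div: (-3*x) - 1 = -4 or 4.
Step 4. [(-3*x) - 1 = -4 or 4] add 1: x sits inside (… - 1). So sub: -3*x = -3 or 5.
Step 5. [-3*x = -3 or 5] divide by the outer -3. So div: x = 1 or -5/3.

Answer: x ∈ {-5/3, 1}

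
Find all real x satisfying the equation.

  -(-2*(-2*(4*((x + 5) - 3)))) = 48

Step 1. [-(-2*(-2*(4*((x + 5) - 3)))) = 48] leading − — multiply by −1. So neg: -2*(-2*(4*((x + 5) - 3))) = -48.
Step 2. [-2*(-2*(4*((x + 5) - 3))) = -48] -2 out front; divide by -2, so div: -2*(4*((x + 5) - 3)) = 24.
Step 3. [-2*(4*((x + 5) - 3)) = 24] -2 out front; divide by -2, so div: 4*((x + 5) - 3) = -12.
Step 4. [4*((x + 5) - 3) = -12] 4·(inner) — divide through by 4. So div: (x + 5) - 3 = -3.
Step 5. [(x + 5) - 3 = -3] 3 comes off first (add 3), so sub: x + 5 = 0.
Step 6. [x + 5 = 0] peel the +5: subtract 5 from each side. So sub: x = -5.

Answer: x ∈ {-5}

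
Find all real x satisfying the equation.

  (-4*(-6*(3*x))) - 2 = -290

Step 1. [(-4*(-6*(3*x))) - 2 = -290] peel the -2: add 2 from each side, so sub: -4*(-6*(3*x)) = -288.
Step 2. [-4*(-6*(3*x)) = -288] divide by the outer -4 ⇒ div: -6*(3*x) = 72.
Step 3. [-6*(3*x) = 72] leading coefficient -6: divide by -6, so div: 3*x = -12.
Step 4. [3*x = -12] LHS = 3·(…); ÷3 both sides ⇒ div: x = -4.

Answer: x ∈ {-4}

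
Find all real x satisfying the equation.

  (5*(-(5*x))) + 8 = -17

Step 1. [(5*(-(5*x))) + 8 = -17] peel the +8: subtract 8 from each side, so sub: 5*(-(5*x)) = -25.
Step 2. [5*(-(5*x)) = -25] leading coefficient 5: divide by 5, so div: -(5*x) = -5.
Step 3. [-(5*x) = -5] leading − — multiply by −1, so neg: 5*x = 5.
Step 4. [5*x = 5] divide by the outer 5. So div: x = 1.

Answer: x ∈ {1}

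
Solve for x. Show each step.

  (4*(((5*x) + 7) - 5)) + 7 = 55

Step 1. [(4*(((5*x) + 7) - 5)) + 7 = 55] subtract 7: x sits inside (… + 7). So sub: 4*(((5*x) + 7) - 5) = 48.
Step 2. [4*(((5*x) + 7) - 5) = 48] 4 out front; divide by 4. So div: ((5*x) + 7) - 5 = 12.
Step 3. [((5*x) + 7) - 5 = 12] peel the -5: add 5 from each side, so sub: (5*x) + 7 = 17.
Step 4. [(5*x) + 7 = 17] 7 comes off first (subtract 7), so sub: 5*x = 10.
Step 5. [5*x = 10] 5·(inner) — divide through by 5. So div: x = 2.

Answer: x ∈ {2}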